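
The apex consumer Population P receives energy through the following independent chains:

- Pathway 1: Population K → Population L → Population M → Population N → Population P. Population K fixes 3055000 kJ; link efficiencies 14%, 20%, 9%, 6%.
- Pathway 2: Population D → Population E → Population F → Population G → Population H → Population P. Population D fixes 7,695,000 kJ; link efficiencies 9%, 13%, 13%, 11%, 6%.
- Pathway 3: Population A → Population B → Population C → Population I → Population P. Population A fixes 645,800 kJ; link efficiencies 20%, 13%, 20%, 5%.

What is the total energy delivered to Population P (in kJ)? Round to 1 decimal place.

Pathway 1: 3055000 × 0.14 × 0.2 × 0.09 × 0.06 = 461.916 kJ
Pathway 2: 7695000 × 0.09 × 0.13 × 0.13 × 0.11 × 0.06 = 77.247027 kJ
Pathway 3: 645800 × 0.2 × 0.13 × 0.2 × 0.05 = 167.908 kJ
Total at Population P: 461.916 + 77.247027 + 167.908 = 707.071027 kJ

707.1 kJ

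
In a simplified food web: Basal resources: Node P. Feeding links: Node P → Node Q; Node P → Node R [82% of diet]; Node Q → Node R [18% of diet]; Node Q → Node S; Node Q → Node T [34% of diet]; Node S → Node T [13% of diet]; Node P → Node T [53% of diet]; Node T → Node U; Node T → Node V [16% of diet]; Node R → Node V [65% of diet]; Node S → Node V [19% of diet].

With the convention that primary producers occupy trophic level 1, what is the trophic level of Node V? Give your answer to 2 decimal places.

3.40

Node Q: 1 + 1 = 2
Node R: 1 + (0.82×1 + 0.18×2) = 2.18
Node S: 1 + 2 = 3
Node T: 1 + (0.34×2 + 0.13×3 + 0.53×1) = 2.6
Node U: 1 + 2.6 = 3.6
Node V: 1 + (0.16×2.6 + 0.65×2.18 + 0.19×3) = 3.403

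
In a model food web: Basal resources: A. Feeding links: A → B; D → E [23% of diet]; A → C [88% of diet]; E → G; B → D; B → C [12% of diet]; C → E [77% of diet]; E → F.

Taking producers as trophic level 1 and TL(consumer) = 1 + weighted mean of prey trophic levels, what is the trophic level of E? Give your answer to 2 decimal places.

B: 1 + 1 = 2
C: 1 + (0.88×1 + 0.12×2) = 2.12
D: 1 + 2 = 3
E: 1 + (0.77×2.12 + 0.23×3) = 3.3224
F: 1 + 3.3224 = 4.3224
G: 1 + 3.3224 = 4.3224

3.32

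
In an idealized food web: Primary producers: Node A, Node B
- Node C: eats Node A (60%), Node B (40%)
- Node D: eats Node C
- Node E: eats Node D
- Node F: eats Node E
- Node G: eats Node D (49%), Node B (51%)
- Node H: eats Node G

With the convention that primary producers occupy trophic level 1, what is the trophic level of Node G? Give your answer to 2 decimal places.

Node C: 1 + (0.6×1 + 0.4×1) = 2
Node D: 1 + 2 = 3
Node E: 1 + 3 = 4
Node F: 1 + 4 = 5
Node G: 1 + (0.49×3 + 0.51×1) = 2.98
Node H: 1 + 2.98 = 3.98

2.98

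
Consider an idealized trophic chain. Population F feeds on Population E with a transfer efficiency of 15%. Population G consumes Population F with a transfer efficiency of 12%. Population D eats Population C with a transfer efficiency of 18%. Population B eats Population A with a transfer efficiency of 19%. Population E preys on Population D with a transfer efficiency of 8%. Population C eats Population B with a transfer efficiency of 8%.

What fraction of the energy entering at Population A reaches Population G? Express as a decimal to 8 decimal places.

Product of link efficiencies: 0.19 × 0.08 × 0.18 × 0.08 × 0.15 × 0.12 = 0.00000393984

0.00000394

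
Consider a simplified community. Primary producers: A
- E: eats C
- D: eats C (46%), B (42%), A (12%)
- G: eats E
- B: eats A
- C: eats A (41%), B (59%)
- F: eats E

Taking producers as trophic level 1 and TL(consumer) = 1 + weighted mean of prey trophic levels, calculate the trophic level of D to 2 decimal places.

3.15

B: 1 + 1 = 2
C: 1 + (0.41×1 + 0.59×2) = 2.59
D: 1 + (0.46×2.59 + 0.42×2 + 0.12×1) = 3.1514
E: 1 + 2.59 = 3.59
F: 1 + 3.59 = 4.59
G: 1 + 3.59 = 4.59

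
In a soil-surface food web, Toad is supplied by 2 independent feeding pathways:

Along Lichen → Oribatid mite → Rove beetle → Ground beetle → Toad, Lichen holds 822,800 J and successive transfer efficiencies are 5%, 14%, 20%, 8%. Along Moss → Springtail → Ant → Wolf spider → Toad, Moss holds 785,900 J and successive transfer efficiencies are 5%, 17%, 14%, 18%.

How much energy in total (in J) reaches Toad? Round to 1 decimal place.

Via Lichen: 822800 × 0.05 × 0.14 × 0.2 × 0.08 = 92.1536 J
Via Moss: 785900 × 0.05 × 0.17 × 0.14 × 0.18 = 168.33978 J
Total at Toad: 92.1536 + 168.33978 = 260.49338 J

260.5 J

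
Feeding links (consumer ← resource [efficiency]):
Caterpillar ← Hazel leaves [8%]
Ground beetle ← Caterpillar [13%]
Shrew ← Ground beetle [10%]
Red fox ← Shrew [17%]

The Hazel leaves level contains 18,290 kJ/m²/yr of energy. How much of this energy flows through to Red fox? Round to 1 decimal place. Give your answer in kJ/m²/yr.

3.2 kJ/m²/yr

Caterpillar: 18290 × 0.08 = 1463.2 kJ/m²/yr
Ground beetle: 1463.2 × 0.13 = 190.216 kJ/m²/yr
Shrew: 190.216 × 0.1 = 19.0216 kJ/m²/yr
Red fox: 19.0216 × 0.17 = 3.233672 kJ/m²/yr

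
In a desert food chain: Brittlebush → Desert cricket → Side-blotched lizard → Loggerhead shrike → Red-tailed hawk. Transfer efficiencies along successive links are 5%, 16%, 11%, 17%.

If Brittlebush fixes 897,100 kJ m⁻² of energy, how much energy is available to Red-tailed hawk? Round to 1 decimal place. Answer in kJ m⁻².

Desert cricket: 897100 × 0.05 = 44855 kJ m⁻²
Side-blotched lizard: 44855 × 0.16 = 7176.8 kJ m⁻²
Loggerhead shrike: 7176.8 × 0.11 = 789.448 kJ m⁻²
Red-tailed hawk: 789.448 × 0.17 = 134.20616 kJ m⁻²

134.2 kJ m⁻²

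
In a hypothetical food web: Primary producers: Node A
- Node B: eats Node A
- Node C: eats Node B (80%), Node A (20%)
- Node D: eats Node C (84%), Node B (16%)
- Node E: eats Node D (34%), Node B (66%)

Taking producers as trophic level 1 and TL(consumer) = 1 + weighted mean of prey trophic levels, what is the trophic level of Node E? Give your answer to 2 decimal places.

3.57

Node B: 1 + 1 = 2
Node C: 1 + (0.8×2 + 0.2×1) = 2.8
Node D: 1 + (0.84×2.8 + 0.16×2) = 3.672
Node E: 1 + (0.34×3.672 + 0.66×2) = 3.56848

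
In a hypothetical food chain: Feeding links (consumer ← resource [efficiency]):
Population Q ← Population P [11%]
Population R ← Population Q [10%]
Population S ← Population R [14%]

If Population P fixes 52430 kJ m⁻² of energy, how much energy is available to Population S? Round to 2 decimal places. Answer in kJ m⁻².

80.74 kJ m⁻²

Population Q: 52430 × 0.11 = 5767.3 kJ m⁻²
Population R: 5767.3 × 0.1 = 576.73 kJ m⁻²
Population S: 576.73 × 0.14 = 80.7422 kJ m⁻²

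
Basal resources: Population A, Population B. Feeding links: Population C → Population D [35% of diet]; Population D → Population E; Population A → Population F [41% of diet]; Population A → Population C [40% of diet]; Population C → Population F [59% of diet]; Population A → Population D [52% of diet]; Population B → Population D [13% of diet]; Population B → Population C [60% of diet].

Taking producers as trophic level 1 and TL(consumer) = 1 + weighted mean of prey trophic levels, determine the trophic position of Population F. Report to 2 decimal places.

2.59

Population C: 1 + (0.4×1 + 0.6×1) = 2
Population D: 1 + (0.52×1 + 0.35×2 + 0.13×1) = 2.35
Population E: 1 + 2.35 = 3.35
Population F: 1 + (0.59×2 + 0.41×1) = 2.59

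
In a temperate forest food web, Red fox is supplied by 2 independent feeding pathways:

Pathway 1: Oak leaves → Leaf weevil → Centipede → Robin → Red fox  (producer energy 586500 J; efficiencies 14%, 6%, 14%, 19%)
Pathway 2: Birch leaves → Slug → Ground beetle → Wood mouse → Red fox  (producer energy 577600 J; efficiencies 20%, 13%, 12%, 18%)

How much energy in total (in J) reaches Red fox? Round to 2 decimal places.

455.43 J

Pathway 1: 586500 × 0.14 × 0.06 × 0.14 × 0.19 = 131.04756 J
Pathway 2: 577600 × 0.2 × 0.13 × 0.12 × 0.18 = 324.38016 J
Total at Red fox: 131.04756 + 324.38016 = 455.42772 J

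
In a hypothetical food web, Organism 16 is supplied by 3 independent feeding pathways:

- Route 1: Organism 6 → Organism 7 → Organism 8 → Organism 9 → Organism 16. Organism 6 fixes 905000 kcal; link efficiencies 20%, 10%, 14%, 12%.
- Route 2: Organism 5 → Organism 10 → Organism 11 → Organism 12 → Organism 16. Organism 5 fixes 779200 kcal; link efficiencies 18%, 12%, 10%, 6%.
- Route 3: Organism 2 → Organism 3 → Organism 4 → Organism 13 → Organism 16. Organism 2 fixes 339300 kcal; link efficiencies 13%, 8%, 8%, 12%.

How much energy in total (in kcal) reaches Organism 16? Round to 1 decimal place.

Route 1: 905000 × 0.2 × 0.1 × 0.14 × 0.12 = 304.08 kcal
Route 2: 779200 × 0.18 × 0.12 × 0.1 × 0.06 = 100.98432 kcal
Route 3: 339300 × 0.13 × 0.08 × 0.08 × 0.12 = 33.875712 kcal
Total at Organism 16: 304.08 + 100.98432 + 33.875712 = 438.940032 kcal

438.9 kcal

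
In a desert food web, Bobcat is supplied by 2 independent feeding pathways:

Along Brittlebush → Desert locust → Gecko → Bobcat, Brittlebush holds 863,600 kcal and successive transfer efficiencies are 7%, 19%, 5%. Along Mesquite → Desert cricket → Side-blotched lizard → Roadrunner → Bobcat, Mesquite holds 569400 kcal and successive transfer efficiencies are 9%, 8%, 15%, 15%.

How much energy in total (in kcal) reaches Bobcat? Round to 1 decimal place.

666.5 kcal

Via Brittlebush: 863600 × 0.07 × 0.19 × 0.05 = 574.294 kcal
Via Mesquite: 569400 × 0.09 × 0.08 × 0.15 × 0.15 = 92.2428 kcal
Total at Bobcat: 574.294 + 92.2428 = 666.5368 kcal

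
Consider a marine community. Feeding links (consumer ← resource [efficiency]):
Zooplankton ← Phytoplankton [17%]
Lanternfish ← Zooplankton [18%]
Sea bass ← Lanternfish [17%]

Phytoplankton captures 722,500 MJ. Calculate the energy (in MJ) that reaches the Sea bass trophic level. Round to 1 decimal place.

3758.4 MJ

Zooplankton: 722500 × 0.17 = 122825 MJ
Lanternfish: 122825 × 0.18 = 22108.5 MJ
Sea bass: 22108.5 × 0.17 = 3758.445 MJ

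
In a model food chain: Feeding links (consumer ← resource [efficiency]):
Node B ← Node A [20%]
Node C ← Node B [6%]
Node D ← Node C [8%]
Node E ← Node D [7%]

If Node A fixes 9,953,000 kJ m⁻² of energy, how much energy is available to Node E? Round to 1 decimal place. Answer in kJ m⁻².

668.8 kJ m⁻²

Node B: 9953000 × 0.2 = 1990600 kJ m⁻²
Node C: 1990600 × 0.06 = 119436 kJ m⁻²
Node D: 119436 × 0.08 = 9554.88 kJ m⁻²
Node E: 9554.88 × 0.07 = 668.8416 kJ m⁻²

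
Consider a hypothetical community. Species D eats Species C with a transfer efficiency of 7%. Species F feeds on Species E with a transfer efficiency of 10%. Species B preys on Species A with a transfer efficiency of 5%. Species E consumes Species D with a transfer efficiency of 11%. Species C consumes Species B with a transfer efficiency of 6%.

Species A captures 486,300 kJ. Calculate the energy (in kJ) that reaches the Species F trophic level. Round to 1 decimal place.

1.1 kJ

Species B: 486300 × 0.05 = 24315 kJ
Species C: 24315 × 0.06 = 1458.9 kJ
Species D: 1458.9 × 0.07 = 102.123 kJ
Species E: 102.123 × 0.11 = 11.23353 kJ
Species F: 11.23353 × 0.1 = 1.123353 kJ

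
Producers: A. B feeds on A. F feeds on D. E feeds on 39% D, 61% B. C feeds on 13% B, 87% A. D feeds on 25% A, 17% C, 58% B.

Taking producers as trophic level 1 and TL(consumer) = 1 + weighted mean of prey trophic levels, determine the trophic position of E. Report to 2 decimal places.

3.30

B: 1 + 1 = 2
C: 1 + (0.13×2 + 0.87×1) = 2.13
D: 1 + (0.25×1 + 0.17×2.13 + 0.58×2) = 2.7721
E: 1 + (0.39×2.7721 + 0.61×2) = 3.301119
F: 1 + 2.7721 = 3.7721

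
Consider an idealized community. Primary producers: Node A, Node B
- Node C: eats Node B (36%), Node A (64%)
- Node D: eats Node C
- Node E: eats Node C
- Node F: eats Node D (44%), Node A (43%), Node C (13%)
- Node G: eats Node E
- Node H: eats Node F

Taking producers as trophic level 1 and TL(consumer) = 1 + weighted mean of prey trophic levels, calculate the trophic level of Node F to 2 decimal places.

Node C: 1 + (0.36×1 + 0.64×1) = 2
Node D: 1 + 2 = 3
Node E: 1 + 2 = 3
Node F: 1 + (0.44×3 + 0.43×1 + 0.13×2) = 3.01
Node G: 1 + 3 = 4
Node H: 1 + 3.01 = 4.01

3.01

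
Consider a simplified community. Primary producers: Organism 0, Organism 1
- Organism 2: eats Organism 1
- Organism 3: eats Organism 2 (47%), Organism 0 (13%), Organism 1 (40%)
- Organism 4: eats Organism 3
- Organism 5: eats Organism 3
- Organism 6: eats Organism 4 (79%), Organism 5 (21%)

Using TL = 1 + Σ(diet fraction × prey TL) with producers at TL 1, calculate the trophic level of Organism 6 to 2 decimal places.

4.47

Organism 2: 1 + 1 = 2
Organism 3: 1 + (0.47×2 + 0.13×1 + 0.4×1) = 2.47
Organism 4: 1 + 2.47 = 3.47
Organism 5: 1 + 2.47 = 3.47
Organism 6: 1 + (0.79×3.47 + 0.21×3.47) = 4.47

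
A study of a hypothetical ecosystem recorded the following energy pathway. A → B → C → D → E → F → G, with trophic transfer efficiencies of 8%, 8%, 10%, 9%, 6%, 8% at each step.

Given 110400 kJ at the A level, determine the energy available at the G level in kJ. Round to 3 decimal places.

0.031 kJ

B: 110400 × 0.08 = 8832 kJ
C: 8832 × 0.08 = 706.56 kJ
D: 706.56 × 0.1 = 70.656 kJ
E: 70.656 × 0.09 = 6.35904 kJ
F: 6.35904 × 0.06 = 0.3815424 kJ
G: 0.3815424 × 0.08 = 0.030523392 kJ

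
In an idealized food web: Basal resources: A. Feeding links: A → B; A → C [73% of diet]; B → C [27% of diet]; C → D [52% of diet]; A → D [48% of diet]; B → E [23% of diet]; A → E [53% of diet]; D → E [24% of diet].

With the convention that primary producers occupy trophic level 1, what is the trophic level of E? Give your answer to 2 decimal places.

2.63

B: 1 + 1 = 2
C: 1 + (0.73×1 + 0.27×2) = 2.27
D: 1 + (0.52×2.27 + 0.48×1) = 2.6604
E: 1 + (0.23×2 + 0.53×1 + 0.24×2.6604) = 2.628496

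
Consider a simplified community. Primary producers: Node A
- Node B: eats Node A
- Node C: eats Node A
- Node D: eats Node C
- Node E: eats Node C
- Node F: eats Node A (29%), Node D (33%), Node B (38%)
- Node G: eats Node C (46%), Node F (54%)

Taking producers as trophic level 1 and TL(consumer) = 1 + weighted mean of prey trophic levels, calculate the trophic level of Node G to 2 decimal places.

Node B: 1 + 1 = 2
Node C: 1 + 1 = 2
Node D: 1 + 2 = 3
Node E: 1 + 2 = 3
Node F: 1 + (0.29×1 + 0.33×3 + 0.38×2) = 3.04
Node G: 1 + (0.46×2 + 0.54×3.04) = 3.5616

3.56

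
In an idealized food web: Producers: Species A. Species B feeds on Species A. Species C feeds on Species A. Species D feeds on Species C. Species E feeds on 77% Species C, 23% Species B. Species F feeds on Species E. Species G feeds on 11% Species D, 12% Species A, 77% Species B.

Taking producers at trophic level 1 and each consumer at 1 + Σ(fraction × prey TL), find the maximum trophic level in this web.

4

Species B: 1 + 1 = 2
Species C: 1 + 1 = 2
Species D: 1 + 2 = 3
Species E: 1 + (0.77×2 + 0.23×2) = 3
Species F: 1 + 3 = 4
Species G: 1 + (0.11×3 + 0.12×1 + 0.77×2) = 2.99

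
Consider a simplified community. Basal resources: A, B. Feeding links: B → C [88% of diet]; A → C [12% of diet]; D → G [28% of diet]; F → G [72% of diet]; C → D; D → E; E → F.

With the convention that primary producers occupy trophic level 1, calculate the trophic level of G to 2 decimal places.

5.44

C: 1 + (0.12×1 + 0.88×1) = 2
D: 1 + 2 = 3
E: 1 + 3 = 4
F: 1 + 4 = 5
G: 1 + (0.28×3 + 0.72×5) = 5.44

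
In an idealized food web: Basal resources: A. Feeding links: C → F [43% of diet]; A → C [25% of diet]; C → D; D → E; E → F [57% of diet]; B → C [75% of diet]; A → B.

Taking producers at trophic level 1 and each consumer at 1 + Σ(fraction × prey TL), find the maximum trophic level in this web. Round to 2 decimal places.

B: 1 + 1 = 2
C: 1 + (0.75×2 + 0.25×1) = 2.75
D: 1 + 2.75 = 3.75
E: 1 + 3.75 = 4.75
F: 1 + (0.43×2.75 + 0.57×4.75) = 4.89

4.89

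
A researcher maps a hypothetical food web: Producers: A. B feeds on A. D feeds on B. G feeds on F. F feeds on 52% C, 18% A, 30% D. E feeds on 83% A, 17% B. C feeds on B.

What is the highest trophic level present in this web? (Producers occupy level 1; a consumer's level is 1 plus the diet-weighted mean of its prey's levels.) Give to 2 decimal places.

B: 1 + 1 = 2
C: 1 + 2 = 3
D: 1 + 2 = 3
E: 1 + (0.83×1 + 0.17×2) = 2.17
F: 1 + (0.52×3 + 0.18×1 + 0.3×3) = 3.64
G: 1 + 3.64 = 4.64

4.64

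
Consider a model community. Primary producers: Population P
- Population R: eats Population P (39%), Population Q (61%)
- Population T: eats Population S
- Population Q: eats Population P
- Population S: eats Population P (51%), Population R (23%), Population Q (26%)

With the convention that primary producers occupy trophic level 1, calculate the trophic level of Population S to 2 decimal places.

Population Q: 1 + 1 = 2
Population R: 1 + (0.39×1 + 0.61×2) = 2.61
Population S: 1 + (0.51×1 + 0.23×2.61 + 0.26×2) = 2.6303
Population T: 1 + 2.6303 = 3.6303

2.63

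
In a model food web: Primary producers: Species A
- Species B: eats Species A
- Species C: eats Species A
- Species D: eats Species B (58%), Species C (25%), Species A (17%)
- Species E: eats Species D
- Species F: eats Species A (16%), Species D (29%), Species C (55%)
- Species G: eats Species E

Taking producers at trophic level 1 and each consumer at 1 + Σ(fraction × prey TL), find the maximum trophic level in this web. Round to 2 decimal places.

Species B: 1 + 1 = 2
Species C: 1 + 1 = 2
Species D: 1 + (0.58×2 + 0.25×2 + 0.17×1) = 2.83
Species E: 1 + 2.83 = 3.83
Species F: 1 + (0.16×1 + 0.29×2.83 + 0.55×2) = 3.0807
Species G: 1 + 3.83 = 4.83

4.83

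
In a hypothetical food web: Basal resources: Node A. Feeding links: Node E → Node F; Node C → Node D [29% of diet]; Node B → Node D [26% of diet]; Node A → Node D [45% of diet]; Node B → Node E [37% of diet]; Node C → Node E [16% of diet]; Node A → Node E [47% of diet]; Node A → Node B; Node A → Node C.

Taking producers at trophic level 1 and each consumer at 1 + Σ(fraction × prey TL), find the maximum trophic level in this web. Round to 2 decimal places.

3.53

Node B: 1 + 1 = 2
Node C: 1 + 1 = 2
Node D: 1 + (0.45×1 + 0.26×2 + 0.29×2) = 2.55
Node E: 1 + (0.47×1 + 0.37×2 + 0.16×2) = 2.53
Node F: 1 + 2.53 = 3.53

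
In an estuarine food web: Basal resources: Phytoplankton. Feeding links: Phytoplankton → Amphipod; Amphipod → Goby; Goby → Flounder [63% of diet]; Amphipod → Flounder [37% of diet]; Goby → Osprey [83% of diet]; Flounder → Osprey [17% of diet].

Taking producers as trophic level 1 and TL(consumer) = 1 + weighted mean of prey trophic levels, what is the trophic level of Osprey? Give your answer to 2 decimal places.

Amphipod: 1 + 1 = 2
Goby: 1 + 2 = 3
Flounder: 1 + (0.37×2 + 0.63×3) = 3.63
Osprey: 1 + (0.17×3.63 + 0.83×3) = 4.1071

4.11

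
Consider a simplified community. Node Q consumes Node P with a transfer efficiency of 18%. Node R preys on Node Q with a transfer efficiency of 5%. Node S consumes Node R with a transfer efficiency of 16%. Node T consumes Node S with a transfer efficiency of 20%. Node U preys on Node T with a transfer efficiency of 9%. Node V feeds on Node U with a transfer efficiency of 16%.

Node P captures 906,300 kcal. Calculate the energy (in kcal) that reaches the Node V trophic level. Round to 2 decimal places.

Node Q: 906300 × 0.18 = 163134 kcal
Node R: 163134 × 0.05 = 8156.7 kcal
Node S: 8156.7 × 0.16 = 1305.072 kcal
Node T: 1305.072 × 0.2 = 261.0144 kcal
Node U: 261.0144 × 0.09 = 23.491296 kcal
Node V: 23.491296 × 0.16 = 3.75860736 kcal

3.76 kcal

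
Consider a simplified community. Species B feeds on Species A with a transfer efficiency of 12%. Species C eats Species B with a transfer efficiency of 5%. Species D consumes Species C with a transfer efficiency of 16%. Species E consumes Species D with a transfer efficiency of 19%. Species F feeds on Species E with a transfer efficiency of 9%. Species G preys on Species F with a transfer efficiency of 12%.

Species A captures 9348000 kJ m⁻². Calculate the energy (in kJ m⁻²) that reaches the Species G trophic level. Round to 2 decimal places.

18.41 kJ m⁻²

Species B: 9348000 × 0.12 = 1121760 kJ m⁻²
Species C: 1121760 × 0.05 = 56088 kJ m⁻²
Species D: 56088 × 0.16 = 8974.08 kJ m⁻²
Species E: 8974.08 × 0.19 = 1705.0752 kJ m⁻²
Species F: 1705.0752 × 0.09 = 153.456768 kJ m⁻²
Species G: 153.456768 × 0.12 = 18.41481216 kJ m⁻²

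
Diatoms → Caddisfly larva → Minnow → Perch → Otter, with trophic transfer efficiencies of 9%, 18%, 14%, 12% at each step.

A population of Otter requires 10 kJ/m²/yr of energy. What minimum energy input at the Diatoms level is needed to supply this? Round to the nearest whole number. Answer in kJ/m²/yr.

36743 kJ/m²/yr

Cumulative transfer efficiency: 0.09 × 0.18 × 0.14 × 0.12 = 0.00027216
Diatoms energy = 10 / 0.00027216 = 36743 kJ/m²/yr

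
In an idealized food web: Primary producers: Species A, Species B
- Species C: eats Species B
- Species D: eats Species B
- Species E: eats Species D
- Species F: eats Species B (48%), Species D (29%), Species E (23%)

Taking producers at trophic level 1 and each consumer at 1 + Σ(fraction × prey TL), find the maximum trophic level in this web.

Species C: 1 + 1 = 2
Species D: 1 + 1 = 2
Species E: 1 + 2 = 3
Species F: 1 + (0.48×1 + 0.29×2 + 0.23×3) = 2.75

3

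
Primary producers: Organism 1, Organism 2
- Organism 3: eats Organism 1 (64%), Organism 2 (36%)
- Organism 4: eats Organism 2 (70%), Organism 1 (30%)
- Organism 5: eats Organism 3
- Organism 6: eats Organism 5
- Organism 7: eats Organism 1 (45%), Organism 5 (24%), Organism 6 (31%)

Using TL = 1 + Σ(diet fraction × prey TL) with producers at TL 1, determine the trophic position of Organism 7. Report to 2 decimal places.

Organism 3: 1 + (0.64×1 + 0.36×1) = 2
Organism 4: 1 + (0.7×1 + 0.3×1) = 2
Organism 5: 1 + 2 = 3
Organism 6: 1 + 3 = 4
Organism 7: 1 + (0.45×1 + 0.24×3 + 0.31×4) = 3.41

3.41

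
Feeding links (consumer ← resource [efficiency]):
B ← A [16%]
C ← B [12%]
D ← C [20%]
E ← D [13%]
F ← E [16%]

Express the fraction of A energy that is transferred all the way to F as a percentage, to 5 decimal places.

0.00799%

Product of link efficiencies: 0.16 × 0.12 × 0.2 × 0.13 × 0.16 = 0.000079872
As a percentage: 0.000079872 × 100 = 0.00799%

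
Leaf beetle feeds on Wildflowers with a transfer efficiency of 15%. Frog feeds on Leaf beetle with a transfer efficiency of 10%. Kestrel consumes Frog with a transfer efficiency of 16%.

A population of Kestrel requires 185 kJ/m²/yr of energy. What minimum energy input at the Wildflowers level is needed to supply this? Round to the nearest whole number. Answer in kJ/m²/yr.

77083 kJ/m²/yr

Cumulative transfer efficiency: 0.15 × 0.1 × 0.16 = 0.0024
Wildflowers energy = 185 / 0.0024 = 77083 kJ/m²/yr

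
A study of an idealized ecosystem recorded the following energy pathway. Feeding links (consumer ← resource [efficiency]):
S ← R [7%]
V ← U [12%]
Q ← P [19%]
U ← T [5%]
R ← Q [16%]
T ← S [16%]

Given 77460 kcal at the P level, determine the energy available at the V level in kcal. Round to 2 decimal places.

0.16 kcal

Q: 77460 × 0.19 = 14717.4 kcal
R: 14717.4 × 0.16 = 2354.784 kcal
S: 2354.784 × 0.07 = 164.83488 kcal
T: 164.83488 × 0.16 = 26.3735808 kcal
U: 26.3735808 × 0.05 = 1.31867904 kcal
V: 1.31867904 × 0.12 = 0.1582414848 kcal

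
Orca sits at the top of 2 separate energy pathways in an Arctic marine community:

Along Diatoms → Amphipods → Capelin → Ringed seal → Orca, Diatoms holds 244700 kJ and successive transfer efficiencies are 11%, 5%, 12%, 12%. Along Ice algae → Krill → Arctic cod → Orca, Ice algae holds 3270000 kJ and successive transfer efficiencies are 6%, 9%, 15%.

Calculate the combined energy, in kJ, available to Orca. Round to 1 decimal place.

2668.1 kJ

Via Diatoms: 244700 × 0.11 × 0.05 × 0.12 × 0.12 = 19.38024 kJ
Via Ice algae: 3270000 × 0.06 × 0.09 × 0.15 = 2648.7 kJ
Total at Orca: 19.38024 + 2648.7 = 2668.08024 kJ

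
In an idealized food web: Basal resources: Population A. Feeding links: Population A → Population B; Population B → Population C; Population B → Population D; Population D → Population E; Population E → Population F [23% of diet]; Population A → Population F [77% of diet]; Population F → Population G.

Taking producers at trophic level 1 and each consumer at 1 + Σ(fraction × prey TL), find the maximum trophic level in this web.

Population B: 1 + 1 = 2
Population C: 1 + 2 = 3
Population D: 1 + 2 = 3
Population E: 1 + 3 = 4
Population F: 1 + (0.23×4 + 0.77×1) = 2.69
Population G: 1 + 2.69 = 3.69

4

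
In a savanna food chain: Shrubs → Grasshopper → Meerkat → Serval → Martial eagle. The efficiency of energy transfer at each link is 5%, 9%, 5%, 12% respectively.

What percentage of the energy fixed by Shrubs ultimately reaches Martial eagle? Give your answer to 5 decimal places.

0.00270%

Product of link efficiencies: 0.05 × 0.09 × 0.05 × 0.12 = 0.000027
As a percentage: 0.000027 × 100 = 0.00270%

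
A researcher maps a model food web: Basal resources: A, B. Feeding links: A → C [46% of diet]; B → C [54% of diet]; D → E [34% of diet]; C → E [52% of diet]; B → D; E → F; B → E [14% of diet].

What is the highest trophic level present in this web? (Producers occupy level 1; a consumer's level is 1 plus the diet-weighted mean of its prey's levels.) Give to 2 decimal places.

C: 1 + (0.46×1 + 0.54×1) = 2
D: 1 + 1 = 2
E: 1 + (0.52×2 + 0.34×2 + 0.14×1) = 2.86
F: 1 + 2.86 = 3.86

3.86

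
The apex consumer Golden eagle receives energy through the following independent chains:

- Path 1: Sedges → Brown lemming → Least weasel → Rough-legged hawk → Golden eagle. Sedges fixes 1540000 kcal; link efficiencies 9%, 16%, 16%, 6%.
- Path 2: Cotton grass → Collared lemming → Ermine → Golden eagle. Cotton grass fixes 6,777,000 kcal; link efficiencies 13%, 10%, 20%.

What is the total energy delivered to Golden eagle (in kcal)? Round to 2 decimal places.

Path 1: 1540000 × 0.09 × 0.16 × 0.16 × 0.06 = 212.8896 kcal
Path 2: 6777000 × 0.13 × 0.1 × 0.2 = 17620.2 kcal
Total at Golden eagle: 212.8896 + 17620.2 = 17833.0896 kcal

17833.09 kcal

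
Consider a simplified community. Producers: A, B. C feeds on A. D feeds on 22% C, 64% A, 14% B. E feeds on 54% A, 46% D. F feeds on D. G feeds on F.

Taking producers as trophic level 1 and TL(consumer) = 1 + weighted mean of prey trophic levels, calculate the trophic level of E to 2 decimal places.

2.56

C: 1 + 1 = 2
D: 1 + (0.22×2 + 0.64×1 + 0.14×1) = 2.22
E: 1 + (0.54×1 + 0.46×2.22) = 2.5612
F: 1 + 2.22 = 3.22
G: 1 + 3.22 = 4.22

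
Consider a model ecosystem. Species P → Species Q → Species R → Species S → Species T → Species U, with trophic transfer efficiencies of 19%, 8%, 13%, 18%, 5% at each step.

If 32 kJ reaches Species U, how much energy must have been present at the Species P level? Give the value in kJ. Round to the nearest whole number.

1799370 kJ

Cumulative transfer efficiency: 0.19 × 0.08 × 0.13 × 0.18 × 0.05 = 0.000017784
Species P energy = 32 / 0.000017784 = 1799370 kJ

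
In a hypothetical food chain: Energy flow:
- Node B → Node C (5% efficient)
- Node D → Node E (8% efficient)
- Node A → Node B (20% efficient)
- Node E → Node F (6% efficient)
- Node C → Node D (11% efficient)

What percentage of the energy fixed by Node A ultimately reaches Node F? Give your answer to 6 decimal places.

Product of link efficiencies: 0.2 × 0.05 × 0.11 × 0.08 × 0.06 = 0.00000528
As a percentage: 0.00000528 × 100 = 0.000528%

0.000528%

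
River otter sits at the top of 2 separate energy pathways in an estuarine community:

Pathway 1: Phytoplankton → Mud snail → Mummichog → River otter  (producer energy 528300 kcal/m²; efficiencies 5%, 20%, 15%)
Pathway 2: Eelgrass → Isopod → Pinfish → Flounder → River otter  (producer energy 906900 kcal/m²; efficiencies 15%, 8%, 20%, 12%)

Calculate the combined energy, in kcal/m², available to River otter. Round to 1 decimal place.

1053.6 kcal/m²

Pathway 1: 528300 × 0.05 × 0.2 × 0.15 = 792.45 kcal/m²
Pathway 2: 906900 × 0.15 × 0.08 × 0.2 × 0.12 = 261.1872 kcal/m²
Total at River otter: 792.45 + 261.1872 = 1053.6372 kcal/m²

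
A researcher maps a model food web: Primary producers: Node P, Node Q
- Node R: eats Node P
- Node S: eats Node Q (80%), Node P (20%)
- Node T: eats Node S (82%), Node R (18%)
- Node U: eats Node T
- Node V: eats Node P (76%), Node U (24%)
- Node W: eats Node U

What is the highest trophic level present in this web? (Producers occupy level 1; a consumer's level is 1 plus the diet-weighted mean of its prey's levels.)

5

Node R: 1 + 1 = 2
Node S: 1 + (0.8×1 + 0.2×1) = 2
Node T: 1 + (0.82×2 + 0.18×2) = 3
Node U: 1 + 3 = 4
Node V: 1 + (0.76×1 + 0.24×4) = 2.72
Node W: 1 + 4 = 5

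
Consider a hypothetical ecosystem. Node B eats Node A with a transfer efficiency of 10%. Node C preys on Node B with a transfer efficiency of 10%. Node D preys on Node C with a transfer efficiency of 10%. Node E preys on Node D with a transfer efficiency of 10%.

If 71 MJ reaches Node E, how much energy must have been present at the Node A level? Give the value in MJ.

Cumulative transfer efficiency: 0.1 × 0.1 × 0.1 × 0.1 = 0.0001
Node A energy = 71 / 0.0001 = 710000 MJ

710000 MJ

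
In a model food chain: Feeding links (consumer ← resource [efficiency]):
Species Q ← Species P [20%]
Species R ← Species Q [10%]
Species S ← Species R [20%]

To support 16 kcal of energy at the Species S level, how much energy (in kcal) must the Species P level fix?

Cumulative transfer efficiency: 0.2 × 0.1 × 0.2 = 0.004
Species P energy = 16 / 0.004 = 4000 kcal

4000 kcal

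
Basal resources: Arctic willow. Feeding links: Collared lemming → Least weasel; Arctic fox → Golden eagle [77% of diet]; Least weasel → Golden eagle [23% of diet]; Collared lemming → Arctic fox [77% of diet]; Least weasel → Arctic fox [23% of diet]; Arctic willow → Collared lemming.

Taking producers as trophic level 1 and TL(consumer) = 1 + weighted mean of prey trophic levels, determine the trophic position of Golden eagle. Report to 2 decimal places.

4.18

Collared lemming: 1 + 1 = 2
Least weasel: 1 + 2 = 3
Arctic fox: 1 + (0.77×2 + 0.23×3) = 3.23
Golden eagle: 1 + (0.77×3.23 + 0.23×3) = 4.1771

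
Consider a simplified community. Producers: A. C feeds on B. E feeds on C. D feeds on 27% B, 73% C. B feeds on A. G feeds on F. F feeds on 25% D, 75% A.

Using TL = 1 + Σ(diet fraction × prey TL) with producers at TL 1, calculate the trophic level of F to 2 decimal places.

2.68

B: 1 + 1 = 2
C: 1 + 2 = 3
D: 1 + (0.27×2 + 0.73×3) = 3.73
E: 1 + 3 = 4
F: 1 + (0.25×3.73 + 0.75×1) = 2.6825
G: 1 + 2.6825 = 3.6825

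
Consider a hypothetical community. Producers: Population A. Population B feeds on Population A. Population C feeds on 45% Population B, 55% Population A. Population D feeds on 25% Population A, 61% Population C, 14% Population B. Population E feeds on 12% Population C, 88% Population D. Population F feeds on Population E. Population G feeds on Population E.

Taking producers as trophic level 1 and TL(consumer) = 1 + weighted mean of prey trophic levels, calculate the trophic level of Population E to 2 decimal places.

Population B: 1 + 1 = 2
Population C: 1 + (0.45×2 + 0.55×1) = 2.45
Population D: 1 + (0.25×1 + 0.61×2.45 + 0.14×2) = 3.0245
Population E: 1 + (0.12×2.45 + 0.88×3.0245) = 3.95556
Population F: 1 + 3.95556 = 4.95556
Population G: 1 + 3.95556 = 4.95556

3.96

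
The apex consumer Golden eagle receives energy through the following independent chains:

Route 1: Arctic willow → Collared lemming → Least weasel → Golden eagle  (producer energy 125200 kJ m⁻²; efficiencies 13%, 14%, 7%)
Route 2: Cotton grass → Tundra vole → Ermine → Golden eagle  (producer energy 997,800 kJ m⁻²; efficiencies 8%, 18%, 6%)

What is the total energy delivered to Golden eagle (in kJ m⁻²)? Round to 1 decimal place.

1021.6 kJ m⁻²

Route 1: 125200 × 0.13 × 0.14 × 0.07 = 159.5048 kJ m⁻²
Route 2: 997800 × 0.08 × 0.18 × 0.06 = 862.0992 kJ m⁻²
Total at Golden eagle: 159.5048 + 862.0992 = 1021.604 kJ m⁻²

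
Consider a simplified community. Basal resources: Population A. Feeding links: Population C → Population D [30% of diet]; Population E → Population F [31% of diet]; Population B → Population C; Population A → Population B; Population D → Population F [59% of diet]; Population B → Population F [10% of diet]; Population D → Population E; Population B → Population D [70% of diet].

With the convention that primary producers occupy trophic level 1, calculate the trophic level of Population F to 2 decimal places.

4.48

Population B: 1 + 1 = 2
Population C: 1 + 2 = 3
Population D: 1 + (0.7×2 + 0.3×3) = 3.3
Population E: 1 + 3.3 = 4.3
Population F: 1 + (0.31×4.3 + 0.1×2 + 0.59×3.3) = 4.48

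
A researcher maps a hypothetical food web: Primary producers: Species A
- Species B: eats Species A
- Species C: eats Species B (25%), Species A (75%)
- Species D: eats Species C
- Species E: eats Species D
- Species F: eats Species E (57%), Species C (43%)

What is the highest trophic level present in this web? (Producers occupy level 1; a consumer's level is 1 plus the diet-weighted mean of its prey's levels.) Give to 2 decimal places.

Species B: 1 + 1 = 2
Species C: 1 + (0.25×2 + 0.75×1) = 2.25
Species D: 1 + 2.25 = 3.25
Species E: 1 + 3.25 = 4.25
Species F: 1 + (0.57×4.25 + 0.43×2.25) = 4.39

4.39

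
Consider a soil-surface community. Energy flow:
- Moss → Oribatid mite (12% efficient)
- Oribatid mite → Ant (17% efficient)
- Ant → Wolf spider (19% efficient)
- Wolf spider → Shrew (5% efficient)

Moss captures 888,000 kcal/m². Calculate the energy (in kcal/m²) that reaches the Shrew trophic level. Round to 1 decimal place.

172.1 kcal/m²

Oribatid mite: 888000 × 0.12 = 106560 kcal/m²
Ant: 106560 × 0.17 = 18115.2 kcal/m²
Wolf spider: 18115.2 × 0.19 = 3441.888 kcal/m²
Shrew: 3441.888 × 0.05 = 172.0944 kcal/m²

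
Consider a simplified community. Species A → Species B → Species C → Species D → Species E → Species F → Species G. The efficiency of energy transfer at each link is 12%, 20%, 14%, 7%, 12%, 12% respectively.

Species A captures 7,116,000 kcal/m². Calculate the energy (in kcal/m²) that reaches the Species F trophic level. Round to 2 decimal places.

200.84 kcal/m²

Species B: 7116000 × 0.12 = 853920 kcal/m²
Species C: 853920 × 0.2 = 170784 kcal/m²
Species D: 170784 × 0.14 = 23909.76 kcal/m²
Species E: 23909.76 × 0.07 = 1673.6832 kcal/m²
Species F: 1673.6832 × 0.12 = 200.841984 kcal/m²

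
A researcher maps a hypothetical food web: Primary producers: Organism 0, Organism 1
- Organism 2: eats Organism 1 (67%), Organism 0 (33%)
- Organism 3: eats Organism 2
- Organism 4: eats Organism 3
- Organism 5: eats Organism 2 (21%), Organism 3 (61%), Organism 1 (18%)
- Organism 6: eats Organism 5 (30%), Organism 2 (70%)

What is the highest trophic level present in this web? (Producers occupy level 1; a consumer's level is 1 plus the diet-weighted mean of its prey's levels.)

Organism 2: 1 + (0.67×1 + 0.33×1) = 2
Organism 3: 1 + 2 = 3
Organism 4: 1 + 3 = 4
Organism 5: 1 + (0.21×2 + 0.61×3 + 0.18×1) = 3.43
Organism 6: 1 + (0.3×3.43 + 0.7×2) = 3.429

4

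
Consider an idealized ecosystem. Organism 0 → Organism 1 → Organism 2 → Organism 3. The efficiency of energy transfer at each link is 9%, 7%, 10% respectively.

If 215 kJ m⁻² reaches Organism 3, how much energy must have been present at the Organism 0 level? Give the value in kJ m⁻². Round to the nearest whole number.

Cumulative transfer efficiency: 0.09 × 0.07 × 0.1 = 0.00063
Organism 0 energy = 215 / 0.00063 = 341270 kJ m⁻²

341270 kJ m⁻²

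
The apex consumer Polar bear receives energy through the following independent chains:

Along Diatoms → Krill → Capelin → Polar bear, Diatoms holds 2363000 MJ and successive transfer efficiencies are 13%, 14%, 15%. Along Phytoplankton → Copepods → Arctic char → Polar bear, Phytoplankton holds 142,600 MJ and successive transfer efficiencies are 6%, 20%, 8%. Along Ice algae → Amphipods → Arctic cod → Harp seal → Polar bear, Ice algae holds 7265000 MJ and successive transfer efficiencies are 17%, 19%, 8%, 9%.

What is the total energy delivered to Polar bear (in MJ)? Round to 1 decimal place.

8277.4 MJ

Via Diatoms: 2363000 × 0.13 × 0.14 × 0.15 = 6450.99 MJ
Via Phytoplankton: 142600 × 0.06 × 0.2 × 0.08 = 136.896 MJ
Via Ice algae: 7265000 × 0.17 × 0.19 × 0.08 × 0.09 = 1689.5484 MJ
Total at Polar bear: 6450.99 + 136.896 + 1689.5484 = 8277.4344 MJ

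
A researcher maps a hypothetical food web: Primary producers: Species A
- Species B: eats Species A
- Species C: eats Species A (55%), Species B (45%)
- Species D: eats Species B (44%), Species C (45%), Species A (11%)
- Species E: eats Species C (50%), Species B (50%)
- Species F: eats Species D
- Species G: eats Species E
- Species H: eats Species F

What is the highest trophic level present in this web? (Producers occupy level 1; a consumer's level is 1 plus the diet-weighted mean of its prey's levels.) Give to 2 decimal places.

Species B: 1 + 1 = 2
Species C: 1 + (0.55×1 + 0.45×2) = 2.45
Species D: 1 + (0.44×2 + 0.45×2.45 + 0.11×1) = 3.0925
Species E: 1 + (0.5×2.45 + 0.5×2) = 3.225
Species F: 1 + 3.0925 = 4.0925
Species G: 1 + 3.225 = 4.225
Species H: 1 + 4.0925 = 5.0925

5.09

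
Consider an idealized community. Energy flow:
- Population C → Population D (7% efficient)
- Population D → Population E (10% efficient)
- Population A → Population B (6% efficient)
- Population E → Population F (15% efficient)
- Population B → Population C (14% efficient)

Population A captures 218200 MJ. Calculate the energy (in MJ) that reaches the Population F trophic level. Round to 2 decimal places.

1.92 MJ

Population B: 218200 × 0.06 = 13092 MJ
Population C: 13092 × 0.14 = 1832.88 MJ
Population D: 1832.88 × 0.07 = 128.3016 MJ
Population E: 128.3016 × 0.1 = 12.83016 MJ
Population F: 12.83016 × 0.15 = 1.924524 MJ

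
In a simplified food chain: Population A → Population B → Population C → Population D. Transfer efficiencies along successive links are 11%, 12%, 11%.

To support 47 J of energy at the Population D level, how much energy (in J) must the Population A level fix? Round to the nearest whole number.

Cumulative transfer efficiency: 0.11 × 0.12 × 0.11 = 0.001452
Population A energy = 47 / 0.001452 = 32369 J

32369 J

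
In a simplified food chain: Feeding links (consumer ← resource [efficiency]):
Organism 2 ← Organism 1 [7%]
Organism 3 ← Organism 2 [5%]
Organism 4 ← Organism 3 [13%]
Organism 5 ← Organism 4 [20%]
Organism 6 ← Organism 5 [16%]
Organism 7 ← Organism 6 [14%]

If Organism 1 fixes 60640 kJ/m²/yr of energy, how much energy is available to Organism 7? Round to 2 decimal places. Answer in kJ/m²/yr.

Organism 2: 60640 × 0.07 = 4244.8 kJ/m²/yr
Organism 3: 4244.8 × 0.05 = 212.24 kJ/m²/yr
Organism 4: 212.24 × 0.13 = 27.5912 kJ/m²/yr
Organism 5: 27.5912 × 0.2 = 5.51824 kJ/m²/yr
Organism 6: 5.51824 × 0.16 = 0.8829184 kJ/m²/yr
Organism 7: 0.8829184 × 0.14 = 0.123608576 kJ/m²/yr

0.12 kJ/m²/yr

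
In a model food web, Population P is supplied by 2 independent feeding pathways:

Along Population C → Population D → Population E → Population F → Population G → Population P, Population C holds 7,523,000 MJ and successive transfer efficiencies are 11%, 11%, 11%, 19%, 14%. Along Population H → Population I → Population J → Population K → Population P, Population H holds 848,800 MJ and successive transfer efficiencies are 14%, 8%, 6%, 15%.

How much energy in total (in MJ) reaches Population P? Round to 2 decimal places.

351.91 MJ

Via Population C: 7523000 × 0.11 × 0.11 × 0.11 × 0.19 × 0.14 = 266.3488058 MJ
Via Population H: 848800 × 0.14 × 0.08 × 0.06 × 0.15 = 85.55904 MJ
Total at Population P: 266.3488058 + 85.55904 = 351.9078458 MJ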